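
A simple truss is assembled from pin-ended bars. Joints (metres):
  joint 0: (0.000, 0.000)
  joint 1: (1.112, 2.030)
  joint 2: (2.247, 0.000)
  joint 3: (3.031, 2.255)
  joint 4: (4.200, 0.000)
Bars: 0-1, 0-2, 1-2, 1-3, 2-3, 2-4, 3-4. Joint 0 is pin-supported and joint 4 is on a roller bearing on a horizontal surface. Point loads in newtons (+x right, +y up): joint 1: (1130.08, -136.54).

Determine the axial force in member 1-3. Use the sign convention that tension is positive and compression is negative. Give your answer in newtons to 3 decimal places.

N=5 nodes, M=7 members, R=3 reactions → 2N=10, M+R=10
member 0 (0-1): L=2.3146, (cx,cy)=(0.4804,0.8770)
member 1 (0-2): L=2.2470, (cx,cy)=(1.0000,0.0000)
member 2 (1-2): L=2.3258, (cx,cy)=(0.4880,-0.8728)
member 3 (1-3): L=1.9321, (cx,cy)=(0.9932,0.1165)
member 4 (2-3): L=2.3874, (cx,cy)=(0.3284,0.9445)
member 5 (2-4): L=1.9530, (cx,cy)=(1.0000,0.0000)
member 6 (3-4): L=2.5400, (cx,cy)=(0.4602,-0.8878)
solve A·x = −loads:
  F[0-1] = +508.3214 N (tension)
  F[0-2] = +885.8695 N (tension)
  F[1-2] = -737.8306 N (compression)
  F[1-3] = -529.3996 N (compression)
  F[2-3] = +681.8172 N (tension)
  F[2-4] = +301.8954 N (tension)
  F[3-4] = -655.9567 N (compression)
  Rx@0 = -1130.0800 N
  Ry@0 = -445.8159 N
  Ry@4 = +582.3559 N

-529.400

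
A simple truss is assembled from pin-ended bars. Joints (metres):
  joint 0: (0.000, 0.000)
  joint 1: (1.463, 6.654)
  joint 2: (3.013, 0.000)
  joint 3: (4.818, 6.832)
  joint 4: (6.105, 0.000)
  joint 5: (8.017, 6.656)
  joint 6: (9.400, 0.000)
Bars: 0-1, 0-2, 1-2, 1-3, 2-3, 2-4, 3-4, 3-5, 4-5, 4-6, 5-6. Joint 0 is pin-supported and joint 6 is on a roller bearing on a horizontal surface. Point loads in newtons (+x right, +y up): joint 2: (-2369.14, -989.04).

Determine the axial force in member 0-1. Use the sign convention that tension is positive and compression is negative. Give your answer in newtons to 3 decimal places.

N=7 nodes, M=11 members, R=3 reactions → 2N=14, M+R=14
member 0 (0-1): L=6.8129, (cx,cy)=(0.2147,0.9767)
member 1 (0-2): L=3.0130, (cx,cy)=(1.0000,0.0000)
member 2 (1-2): L=6.8321, (cx,cy)=(0.2269,-0.9739)
member 3 (1-3): L=3.3597, (cx,cy)=(0.9986,0.0530)
member 4 (2-3): L=7.0664, (cx,cy)=(0.2554,0.9668)
member 5 (2-4): L=3.0920, (cx,cy)=(1.0000,0.0000)
member 6 (3-4): L=6.9522, (cx,cy)=(0.1851,-0.9827)
member 7 (3-5): L=3.2038, (cx,cy)=(0.9985,-0.0549)
member 8 (4-5): L=6.9252, (cx,cy)=(0.2761,0.9611)
member 9 (4-6): L=3.2950, (cx,cy)=(1.0000,0.0000)
member 10 (5-6): L=6.7982, (cx,cy)=(0.2034,-0.9791)
solve A·x = −loads:
  F[0-1] = -688.0728 N (compression)
  F[0-2] = -2221.3842 N (compression)
  F[1-2] = +673.6385 N (tension)
  F[1-3] = -301.0060 N (compression)
  F[2-3] = +344.3910 N (tension)
  F[2-4] = +212.6142 N (tension)
  F[3-4] = -313.9453 N (compression)
  F[3-5] = -154.7296 N (compression)
  F[4-5] = +320.9959 N (tension)
  F[4-6] = +65.8710 N (tension)
  F[5-6] = -323.7900 N (compression)
  Rx@0 = +2369.1400 N
  Ry@0 = +672.0211 N
  Ry@6 = +317.0189 N

-688.073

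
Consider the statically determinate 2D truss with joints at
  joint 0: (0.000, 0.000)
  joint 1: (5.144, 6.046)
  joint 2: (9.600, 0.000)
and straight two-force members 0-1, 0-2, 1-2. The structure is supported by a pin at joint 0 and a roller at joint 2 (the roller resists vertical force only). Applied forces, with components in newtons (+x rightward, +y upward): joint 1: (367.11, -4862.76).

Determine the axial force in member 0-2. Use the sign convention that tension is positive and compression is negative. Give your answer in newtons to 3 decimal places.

2090.791

N=3 nodes, M=3 members, R=3 reactions → 2N=6, M+R=6
member 0 (0-1): L=7.9382, (cx,cy)=(0.6480,0.7616)
member 1 (0-2): L=9.6000, (cx,cy)=(1.0000,0.0000)
member 2 (1-2): L=7.5107, (cx,cy)=(0.5933,-0.8050)
solve A·x = −loads:
  F[0-1] = -2659.9740 N (compression)
  F[0-2] = +2090.7910 N (tension)
  F[1-2] = -3524.0631 N (compression)
  Rx@0 = -367.1100 N
  Ry@0 = +2025.9283 N
  Ry@2 = +2836.8317 N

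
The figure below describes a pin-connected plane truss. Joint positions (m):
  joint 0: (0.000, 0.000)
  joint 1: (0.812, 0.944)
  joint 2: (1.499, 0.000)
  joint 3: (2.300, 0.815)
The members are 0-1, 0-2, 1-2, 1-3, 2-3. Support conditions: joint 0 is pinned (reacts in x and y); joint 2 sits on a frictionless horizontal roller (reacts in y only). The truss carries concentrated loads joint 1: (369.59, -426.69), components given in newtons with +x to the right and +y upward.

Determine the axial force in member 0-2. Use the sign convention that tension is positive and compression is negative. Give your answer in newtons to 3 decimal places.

N=4 nodes, M=5 members, R=3 reactions → 2N=8, M+R=8
member 0 (0-1): L=1.2452, (cx,cy)=(0.6521,0.7581)
member 1 (0-2): L=1.4990, (cx,cy)=(1.0000,0.0000)
member 2 (1-2): L=1.1675, (cx,cy)=(0.5884,-0.8086)
member 3 (1-3): L=1.4936, (cx,cy)=(0.9963,-0.0864)
member 4 (2-3): L=1.1427, (cx,cy)=(0.7010,0.7132)
solve A·x = −loads:
  F[0-1] = +49.0635 N (tension)
  F[0-2] = +337.5951 N (tension)
  F[1-2] = -573.7253 N (compression)
  F[1-3] = -0.0000 N (compression)
  F[2-3] = +0.0000 N (tension)
  Rx@0 = -369.5900 N
  Ry@0 = -37.1961 N
  Ry@2 = +463.8861 N

337.595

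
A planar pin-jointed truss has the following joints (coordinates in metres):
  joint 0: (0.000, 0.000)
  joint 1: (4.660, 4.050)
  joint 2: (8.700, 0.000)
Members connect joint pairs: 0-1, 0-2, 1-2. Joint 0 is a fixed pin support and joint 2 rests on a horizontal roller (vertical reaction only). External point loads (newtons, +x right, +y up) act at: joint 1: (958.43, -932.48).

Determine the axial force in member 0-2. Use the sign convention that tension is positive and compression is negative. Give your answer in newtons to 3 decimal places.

943.297

N=3 nodes, M=3 members, R=3 reactions → 2N=6, M+R=6
member 0 (0-1): L=6.1740, (cx,cy)=(0.7548,0.6560)
member 1 (0-2): L=8.7000, (cx,cy)=(1.0000,0.0000)
member 2 (1-2): L=5.7205, (cx,cy)=(0.7062,-0.7080)
solve A·x = −loads:
  F[0-1] = +20.0494 N (tension)
  F[0-2] = +943.2971 N (tension)
  F[1-2] = -1335.6756 N (compression)
  Rx@0 = -958.4300 N
  Ry@0 = -13.1520 N
  Ry@2 = +945.6320 N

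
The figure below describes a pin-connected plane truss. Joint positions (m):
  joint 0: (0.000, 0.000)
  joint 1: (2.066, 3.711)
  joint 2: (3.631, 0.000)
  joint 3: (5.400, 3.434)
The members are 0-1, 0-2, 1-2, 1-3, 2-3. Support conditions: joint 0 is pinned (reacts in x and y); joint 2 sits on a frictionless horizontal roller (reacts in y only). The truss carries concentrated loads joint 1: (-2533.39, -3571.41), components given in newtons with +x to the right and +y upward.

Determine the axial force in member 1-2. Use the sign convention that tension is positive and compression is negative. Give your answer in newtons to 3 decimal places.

604.627

N=4 nodes, M=5 members, R=3 reactions → 2N=8, M+R=8
member 0 (0-1): L=4.2473, (cx,cy)=(0.4864,0.8737)
member 1 (0-2): L=3.6310, (cx,cy)=(1.0000,0.0000)
member 2 (1-2): L=4.0275, (cx,cy)=(0.3886,-0.9214)
member 3 (1-3): L=3.3455, (cx,cy)=(0.9966,-0.0828)
member 4 (2-3): L=3.8629, (cx,cy)=(0.4580,0.8890)
solve A·x = −loads:
  F[0-1] = -4725.2037 N (compression)
  F[0-2] = -234.9452 N (compression)
  F[1-2] = +604.6273 N (tension)
  F[1-3] = -0.0000 N (compression)
  F[2-3] = +0.0000 N (tension)
  Rx@0 = +2533.3900 N
  Ry@0 = +4128.5230 N
  Ry@2 = -557.1130 N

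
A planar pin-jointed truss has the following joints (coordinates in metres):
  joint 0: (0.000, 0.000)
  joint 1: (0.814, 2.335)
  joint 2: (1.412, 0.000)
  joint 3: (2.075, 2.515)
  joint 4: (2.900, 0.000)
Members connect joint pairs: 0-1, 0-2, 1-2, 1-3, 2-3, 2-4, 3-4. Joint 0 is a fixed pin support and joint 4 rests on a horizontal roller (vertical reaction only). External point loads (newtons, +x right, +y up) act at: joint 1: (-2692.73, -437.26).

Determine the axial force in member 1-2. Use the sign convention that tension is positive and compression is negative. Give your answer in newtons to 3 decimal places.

2296.678

N=5 nodes, M=7 members, R=3 reactions → 2N=10, M+R=10
member 0 (0-1): L=2.4728, (cx,cy)=(0.3292,0.9443)
member 1 (0-2): L=1.4120, (cx,cy)=(1.0000,0.0000)
member 2 (1-2): L=2.4104, (cx,cy)=(0.2481,-0.9687)
member 3 (1-3): L=1.2738, (cx,cy)=(0.9900,0.1413)
member 4 (2-3): L=2.6009, (cx,cy)=(0.2549,0.9670)
member 5 (2-4): L=1.4880, (cx,cy)=(1.0000,0.0000)
member 6 (3-4): L=2.6469, (cx,cy)=(0.3117,-0.9502)
solve A·x = −loads:
  F[0-1] = -2629.1678 N (compression)
  F[0-2] = -1827.2623 N (compression)
  F[1-2] = +2296.6776 N (tension)
  F[1-3] = +1270.2125 N (tension)
  F[2-3] = -2300.8831 N (compression)
  F[2-4] = -670.9489 N (compression)
  F[3-4] = +2152.6128 N (tension)
  Rx@0 = +2692.7300 N
  Ry@0 = +2482.6376 N
  Ry@4 = -2045.3776 N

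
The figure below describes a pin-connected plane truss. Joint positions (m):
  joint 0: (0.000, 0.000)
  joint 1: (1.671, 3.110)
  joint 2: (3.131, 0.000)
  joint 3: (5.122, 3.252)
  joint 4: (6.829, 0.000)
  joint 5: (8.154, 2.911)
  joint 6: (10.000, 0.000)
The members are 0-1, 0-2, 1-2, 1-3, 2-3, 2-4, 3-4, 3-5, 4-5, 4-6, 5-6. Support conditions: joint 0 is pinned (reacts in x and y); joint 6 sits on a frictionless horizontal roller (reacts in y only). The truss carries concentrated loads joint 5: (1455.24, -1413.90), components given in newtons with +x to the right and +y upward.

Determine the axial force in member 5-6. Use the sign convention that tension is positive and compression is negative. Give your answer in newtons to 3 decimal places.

N=7 nodes, M=11 members, R=3 reactions → 2N=14, M+R=14
member 0 (0-1): L=3.5305, (cx,cy)=(0.4733,0.8809)
member 1 (0-2): L=3.1310, (cx,cy)=(1.0000,0.0000)
member 2 (1-2): L=3.4357, (cx,cy)=(0.4250,-0.9052)
member 3 (1-3): L=3.4539, (cx,cy)=(0.9992,0.0411)
member 4 (2-3): L=3.8131, (cx,cy)=(0.5221,0.8529)
member 5 (2-4): L=3.6980, (cx,cy)=(1.0000,0.0000)
member 6 (3-4): L=3.6728, (cx,cy)=(0.4648,-0.8854)
member 7 (3-5): L=3.0511, (cx,cy)=(0.9937,-0.1118)
member 8 (4-5): L=3.1984, (cx,cy)=(0.4143,0.9102)
member 9 (4-6): L=3.1710, (cx,cy)=(1.0000,0.0000)
member 10 (5-6): L=3.4470, (cx,cy)=(0.5355,-0.8445)
solve A·x = −loads:
  F[0-1] = +184.6007 N (tension)
  F[0-2] = +1367.8674 N (tension)
  F[1-2] = -172.3412 N (compression)
  F[1-3] = +160.7459 N (tension)
  F[2-3] = +182.9220 N (tension)
  F[2-4] = +1199.1173 N (tension)
  F[3-4] = -229.7515 N (compression)
  F[3-5] = +365.1922 N (tension)
  F[4-5] = +223.5112 N (tension)
  F[4-6] = +999.7409 N (tension)
  F[5-6] = -1866.7832 N (compression)
  Rx@0 = -1455.2400 N
  Ry@0 = -162.6144 N
  Ry@6 = +1576.5144 N

-1866.783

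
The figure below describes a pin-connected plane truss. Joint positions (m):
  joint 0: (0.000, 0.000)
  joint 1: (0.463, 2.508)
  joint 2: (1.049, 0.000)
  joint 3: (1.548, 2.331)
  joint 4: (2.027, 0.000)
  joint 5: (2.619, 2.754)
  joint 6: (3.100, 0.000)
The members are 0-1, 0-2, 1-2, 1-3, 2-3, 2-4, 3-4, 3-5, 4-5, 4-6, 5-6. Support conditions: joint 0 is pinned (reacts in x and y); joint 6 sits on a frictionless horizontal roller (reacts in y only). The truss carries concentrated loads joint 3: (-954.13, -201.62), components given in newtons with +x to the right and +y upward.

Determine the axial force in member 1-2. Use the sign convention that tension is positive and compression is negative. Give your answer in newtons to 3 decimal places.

N=7 nodes, M=11 members, R=3 reactions → 2N=14, M+R=14
member 0 (0-1): L=2.5504, (cx,cy)=(0.1815,0.9834)
member 1 (0-2): L=1.0490, (cx,cy)=(1.0000,0.0000)
member 2 (1-2): L=2.5756, (cx,cy)=(0.2275,-0.9738)
member 3 (1-3): L=1.0993, (cx,cy)=(0.9870,-0.1610)
member 4 (2-3): L=2.3838, (cx,cy)=(0.2093,0.9778)
member 5 (2-4): L=0.9780, (cx,cy)=(1.0000,0.0000)
member 6 (3-4): L=2.3797, (cx,cy)=(0.2013,-0.9795)
member 7 (3-5): L=1.1515, (cx,cy)=(0.9301,0.3673)
member 8 (4-5): L=2.8169, (cx,cy)=(0.2102,0.9777)
member 9 (4-6): L=1.0730, (cx,cy)=(1.0000,0.0000)
member 10 (5-6): L=2.7957, (cx,cy)=(0.1721,-0.9851)
solve A·x = −loads:
  F[0-1] = -832.2129 N (compression)
  F[0-2] = -803.0487 N (compression)
  F[1-2] = +900.0435 N (tension)
  F[1-3] = -360.5671 N (compression)
  F[2-3] = -896.2946 N (compression)
  F[2-4] = -410.6470 N (compression)
  F[3-4] = +735.5327 N (tension)
  F[3-5] = +282.3345 N (tension)
  F[4-5] = -736.9362 N (compression)
  F[4-6] = -107.7210 N (compression)
  F[5-6] = +626.1006 N (tension)
  Rx@0 = +954.1300 N
  Ry@0 = +818.3843 N
  Ry@6 = -616.7643 N

900.043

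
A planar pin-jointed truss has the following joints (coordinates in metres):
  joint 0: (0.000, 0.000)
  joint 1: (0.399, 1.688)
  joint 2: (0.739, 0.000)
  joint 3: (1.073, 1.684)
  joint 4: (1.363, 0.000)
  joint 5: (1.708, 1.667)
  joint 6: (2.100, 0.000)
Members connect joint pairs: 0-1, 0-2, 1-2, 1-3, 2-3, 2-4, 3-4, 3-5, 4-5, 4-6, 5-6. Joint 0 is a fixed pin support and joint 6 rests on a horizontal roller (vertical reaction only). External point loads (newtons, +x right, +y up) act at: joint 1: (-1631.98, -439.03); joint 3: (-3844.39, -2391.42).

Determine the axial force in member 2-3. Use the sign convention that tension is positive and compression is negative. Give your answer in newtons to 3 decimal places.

N=7 nodes, M=11 members, R=3 reactions → 2N=14, M+R=14
member 0 (0-1): L=1.7345, (cx,cy)=(0.2300,0.9732)
member 1 (0-2): L=0.7390, (cx,cy)=(1.0000,0.0000)
member 2 (1-2): L=1.7219, (cx,cy)=(0.1975,-0.9803)
member 3 (1-3): L=0.6740, (cx,cy)=(1.0000,-0.0059)
member 4 (2-3): L=1.7168, (cx,cy)=(0.1945,0.9809)
member 5 (2-4): L=0.6240, (cx,cy)=(1.0000,0.0000)
member 6 (3-4): L=1.7088, (cx,cy)=(0.1697,-0.9855)
member 7 (3-5): L=0.6352, (cx,cy)=(0.9996,-0.0268)
member 8 (4-5): L=1.7023, (cx,cy)=(0.2027,0.9792)
member 9 (4-6): L=0.7370, (cx,cy)=(1.0000,0.0000)
member 10 (5-6): L=1.7125, (cx,cy)=(0.2289,-0.9734)
solve A·x = −loads:
  F[0-1] = -6082.8978 N (compression)
  F[0-2] = -4077.0883 N (compression)
  F[1-2] = +5596.0925 N (tension)
  F[1-3] = -872.3000 N (compression)
  F[2-3] = -5592.7758 N (compression)
  F[2-4] = -1884.0439 N (compression)
  F[3-4] = +3097.8928 N (tension)
  F[3-5] = +1358.7842 N (tension)
  F[4-5] = -3117.6508 N (compression)
  F[4-6] = -726.4624 N (compression)
  F[5-6] = +3173.5839 N (tension)
  Rx@0 = +5476.3700 N
  Ry@0 = +5919.7683 N
  Ry@6 = -3089.3183 N

-5592.776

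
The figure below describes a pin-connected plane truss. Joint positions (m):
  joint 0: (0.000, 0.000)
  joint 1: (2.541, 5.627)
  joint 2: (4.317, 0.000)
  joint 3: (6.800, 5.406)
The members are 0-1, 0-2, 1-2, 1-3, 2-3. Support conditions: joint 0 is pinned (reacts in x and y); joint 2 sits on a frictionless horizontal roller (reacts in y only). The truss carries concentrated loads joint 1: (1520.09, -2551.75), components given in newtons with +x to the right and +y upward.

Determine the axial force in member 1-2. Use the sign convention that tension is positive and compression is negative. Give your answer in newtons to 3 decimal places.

-3652.713

N=4 nodes, M=5 members, R=3 reactions → 2N=8, M+R=8
member 0 (0-1): L=6.1741, (cx,cy)=(0.4116,0.9114)
member 1 (0-2): L=4.3170, (cx,cy)=(1.0000,0.0000)
member 2 (1-2): L=5.9006, (cx,cy)=(0.3010,-0.9536)
member 3 (1-3): L=4.2647, (cx,cy)=(0.9987,-0.0518)
member 4 (2-3): L=5.9490, (cx,cy)=(0.4174,0.9087)
solve A·x = −loads:
  F[0-1] = +1022.1613 N (tension)
  F[0-2] = +1099.4130 N (tension)
  F[1-2] = -3652.7126 N (compression)
  F[1-3] = +0.0000 N (tension)
  F[2-3] = -0.0000 N (compression)
  Rx@0 = -1520.0900 N
  Ry@0 = -931.5818 N
  Ry@2 = +3483.3318 N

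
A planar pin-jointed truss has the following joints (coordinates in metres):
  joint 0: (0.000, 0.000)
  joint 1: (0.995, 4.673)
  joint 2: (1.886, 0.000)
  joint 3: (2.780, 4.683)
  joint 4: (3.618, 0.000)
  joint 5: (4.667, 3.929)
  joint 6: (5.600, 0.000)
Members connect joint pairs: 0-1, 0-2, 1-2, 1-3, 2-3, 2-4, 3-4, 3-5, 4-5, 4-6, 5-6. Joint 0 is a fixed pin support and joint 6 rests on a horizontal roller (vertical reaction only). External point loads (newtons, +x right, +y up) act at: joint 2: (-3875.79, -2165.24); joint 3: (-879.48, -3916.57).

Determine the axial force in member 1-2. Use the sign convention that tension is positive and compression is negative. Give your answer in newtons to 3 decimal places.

4208.879

N=7 nodes, M=11 members, R=3 reactions → 2N=14, M+R=14
member 0 (0-1): L=4.7778, (cx,cy)=(0.2083,0.9781)
member 1 (0-2): L=1.8860, (cx,cy)=(1.0000,0.0000)
member 2 (1-2): L=4.7572, (cx,cy)=(0.1873,-0.9823)
member 3 (1-3): L=1.7850, (cx,cy)=(1.0000,0.0056)
member 4 (2-3): L=4.7676, (cx,cy)=(0.1875,0.9823)
member 5 (2-4): L=1.7320, (cx,cy)=(1.0000,0.0000)
member 6 (3-4): L=4.7574, (cx,cy)=(0.1761,-0.9844)
member 7 (3-5): L=2.0321, (cx,cy)=(0.9286,-0.3711)
member 8 (4-5): L=4.0666, (cx,cy)=(0.2580,0.9662)
member 9 (4-6): L=1.9820, (cx,cy)=(1.0000,0.0000)
member 10 (5-6): L=4.0383, (cx,cy)=(0.2310,-0.9729)
solve A·x = −loads:
  F[0-1] = -4236.6479 N (compression)
  F[0-2] = -3872.9594 N (compression)
  F[1-2] = +4208.8789 N (tension)
  F[1-3] = -1670.6414 N (compression)
  F[2-3] = -2004.7177 N (compression)
  F[2-4] = +1167.0537 N (tension)
  F[3-4] = -1610.2407 N (compression)
  F[3-5] = -951.3274 N (compression)
  F[4-5] = +1640.5845 N (tension)
  F[4-6] = +460.2200 N (tension)
  F[5-6] = -1991.9477 N (compression)
  Rx@0 = +4755.2700 N
  Ry@0 = +4143.7560 N
  Ry@6 = +1938.0540 N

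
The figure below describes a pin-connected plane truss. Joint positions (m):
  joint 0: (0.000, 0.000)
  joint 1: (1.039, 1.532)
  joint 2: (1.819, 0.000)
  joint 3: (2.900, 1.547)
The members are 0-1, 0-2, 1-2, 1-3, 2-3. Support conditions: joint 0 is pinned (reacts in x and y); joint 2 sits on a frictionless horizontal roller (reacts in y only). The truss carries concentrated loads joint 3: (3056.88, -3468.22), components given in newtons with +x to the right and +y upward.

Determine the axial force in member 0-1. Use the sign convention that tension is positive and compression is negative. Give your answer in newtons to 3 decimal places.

5631.671

N=4 nodes, M=5 members, R=3 reactions → 2N=8, M+R=8
member 0 (0-1): L=1.8511, (cx,cy)=(0.5613,0.8276)
member 1 (0-2): L=1.8190, (cx,cy)=(1.0000,0.0000)
member 2 (1-2): L=1.7191, (cx,cy)=(0.4537,-0.8911)
member 3 (1-3): L=1.8611, (cx,cy)=(1.0000,0.0081)
member 4 (2-3): L=1.8873, (cx,cy)=(0.5728,0.8197)
solve A·x = −loads:
  F[0-1] = +5631.6713 N (tension)
  F[0-2] = -104.1209 N (compression)
  F[1-2] = -5180.3589 N (compression)
  F[1-3] = +5511.5950 N (tension)
  F[2-3] = -4285.2547 N (compression)
  Rx@0 = -3056.8800 N
  Ry@0 = -4660.8792 N
  Ry@2 = +8129.0992 N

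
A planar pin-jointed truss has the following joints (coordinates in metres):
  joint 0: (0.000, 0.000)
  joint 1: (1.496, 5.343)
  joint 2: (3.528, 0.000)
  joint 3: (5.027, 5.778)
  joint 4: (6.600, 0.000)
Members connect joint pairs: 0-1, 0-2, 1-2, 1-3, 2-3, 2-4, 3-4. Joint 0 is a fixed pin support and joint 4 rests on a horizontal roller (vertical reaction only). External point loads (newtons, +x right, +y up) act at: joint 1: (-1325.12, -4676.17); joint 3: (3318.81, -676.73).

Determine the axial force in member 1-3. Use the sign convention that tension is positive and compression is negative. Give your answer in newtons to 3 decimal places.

1751.070

N=5 nodes, M=7 members, R=3 reactions → 2N=10, M+R=10
member 0 (0-1): L=5.5485, (cx,cy)=(0.2696,0.9630)
member 1 (0-2): L=3.5280, (cx,cy)=(1.0000,0.0000)
member 2 (1-2): L=5.7164, (cx,cy)=(0.3555,-0.9347)
member 3 (1-3): L=3.5577, (cx,cy)=(0.9925,0.1223)
member 4 (2-3): L=5.9693, (cx,cy)=(0.2511,0.9680)
member 5 (2-4): L=3.0720, (cx,cy)=(1.0000,0.0000)
member 6 (3-4): L=5.9883, (cx,cy)=(0.2627,-0.9649)
solve A·x = −loads:
  F[0-1] = -2019.5970 N (compression)
  F[0-2] = +2538.2203 N (tension)
  F[1-2] = -2693.1614 N (compression)
  F[1-3] = +1751.0704 N (tension)
  F[2-3] = +2600.5962 N (tension)
  F[2-4] = +927.8187 N (tension)
  F[3-4] = -3532.1343 N (compression)
  Rx@0 = -1993.6900 N
  Ry@0 = +1944.8030 N
  Ry@4 = +3408.0970 N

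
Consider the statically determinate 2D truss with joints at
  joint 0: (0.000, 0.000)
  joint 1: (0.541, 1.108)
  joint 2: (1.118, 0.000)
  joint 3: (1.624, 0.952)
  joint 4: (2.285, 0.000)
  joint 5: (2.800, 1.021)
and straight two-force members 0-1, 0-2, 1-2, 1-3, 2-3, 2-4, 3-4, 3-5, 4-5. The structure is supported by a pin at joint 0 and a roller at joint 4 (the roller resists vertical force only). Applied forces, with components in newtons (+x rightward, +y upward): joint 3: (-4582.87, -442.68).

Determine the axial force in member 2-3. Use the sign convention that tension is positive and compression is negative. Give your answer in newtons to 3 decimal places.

N=6 nodes, M=9 members, R=3 reactions → 2N=12, M+R=12
member 0 (0-1): L=1.2330, (cx,cy)=(0.4388,0.8986)
member 1 (0-2): L=1.1180, (cx,cy)=(1.0000,0.0000)
member 2 (1-2): L=1.2492, (cx,cy)=(0.4619,-0.8869)
member 3 (1-3): L=1.0942, (cx,cy)=(0.9898,-0.1426)
member 4 (2-3): L=1.0781, (cx,cy)=(0.4693,0.8830)
member 5 (2-4): L=1.1670, (cx,cy)=(1.0000,0.0000)
member 6 (3-4): L=1.1590, (cx,cy)=(0.5703,-0.8214)
member 7 (3-5): L=1.1780, (cx,cy)=(0.9983,0.0586)
member 8 (4-5): L=1.1435, (cx,cy)=(0.4504,0.8928)
solve A·x = −loads:
  F[0-1] = -2267.3146 N (compression)
  F[0-2] = -3588.0650 N (compression)
  F[1-2] = +2658.0804 N (tension)
  F[1-3] = -2245.4633 N (compression)
  F[2-3] = -2669.8858 N (compression)
  F[2-4] = -1107.2719 N (compression)
  F[3-4] = +1941.4544 N (tension)
  F[3-5] = -0.0000 N (compression)
  F[4-5] = +0.0000 N (tension)
  Rx@0 = +4582.8700 N
  Ry@0 = +2037.4196 N
  Ry@4 = -1594.7396 N

-2669.886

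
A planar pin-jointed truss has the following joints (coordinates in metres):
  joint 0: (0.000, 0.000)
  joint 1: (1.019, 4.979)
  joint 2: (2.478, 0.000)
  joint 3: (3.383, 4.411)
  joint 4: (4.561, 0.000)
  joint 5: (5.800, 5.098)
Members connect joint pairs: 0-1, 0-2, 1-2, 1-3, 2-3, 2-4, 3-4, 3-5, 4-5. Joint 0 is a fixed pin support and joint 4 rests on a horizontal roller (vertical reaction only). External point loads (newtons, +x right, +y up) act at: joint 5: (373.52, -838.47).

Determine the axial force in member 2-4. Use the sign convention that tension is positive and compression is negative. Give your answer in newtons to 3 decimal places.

N=6 nodes, M=9 members, R=3 reactions → 2N=12, M+R=12
member 0 (0-1): L=5.0822, (cx,cy)=(0.2005,0.9797)
member 1 (0-2): L=2.4780, (cx,cy)=(1.0000,0.0000)
member 2 (1-2): L=5.1884, (cx,cy)=(0.2812,-0.9596)
member 3 (1-3): L=2.4313, (cx,cy)=(0.9723,-0.2336)
member 4 (2-3): L=4.5029, (cx,cy)=(0.2010,0.9796)
member 5 (2-4): L=2.0830, (cx,cy)=(1.0000,0.0000)
member 6 (3-4): L=4.5656, (cx,cy)=(0.2580,-0.9661)
member 7 (3-5): L=2.5127, (cx,cy)=(0.9619,0.2734)
member 8 (4-5): L=5.2464, (cx,cy)=(0.2362,0.9717)
solve A·x = −loads:
  F[0-1] = +658.6435 N (tension)
  F[0-2] = +241.4596 N (tension)
  F[1-2] = -758.8975 N (compression)
  F[1-3] = +355.2990 N (tension)
  F[2-3] = +743.4441 N (tension)
  F[2-4] = -121.3662 N (compression)
  F[3-4] = -485.4393 N (compression)
  F[3-5] = +644.7020 N (tension)
  F[4-5] = -1044.2745 N (compression)
  Rx@0 = -373.5200 N
  Ry@0 = -645.2684 N
  Ry@4 = +1483.7384 N

-121.366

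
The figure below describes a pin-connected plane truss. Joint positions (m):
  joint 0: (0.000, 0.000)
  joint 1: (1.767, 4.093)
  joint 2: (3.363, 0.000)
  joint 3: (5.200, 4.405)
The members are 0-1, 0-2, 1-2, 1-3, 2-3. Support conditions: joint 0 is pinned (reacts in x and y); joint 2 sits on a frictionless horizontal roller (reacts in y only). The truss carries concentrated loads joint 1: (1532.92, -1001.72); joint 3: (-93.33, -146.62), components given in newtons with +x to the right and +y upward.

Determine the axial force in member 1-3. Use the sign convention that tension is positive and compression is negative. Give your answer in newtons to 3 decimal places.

N=4 nodes, M=5 members, R=3 reactions → 2N=8, M+R=8
member 0 (0-1): L=4.4581, (cx,cy)=(0.3964,0.9181)
member 1 (0-2): L=3.3630, (cx,cy)=(1.0000,0.0000)
member 2 (1-2): L=4.3932, (cx,cy)=(0.3633,-0.9317)
member 3 (1-3): L=3.4471, (cx,cy)=(0.9959,0.0905)
member 4 (2-3): L=4.7727, (cx,cy)=(0.3849,0.9230)
solve A·x = −loads:
  F[0-1] = +1468.3813 N (tension)
  F[0-2] = +857.5906 N (tension)
  F[1-2] = -2525.4266 N (compression)
  F[1-3] = -33.5914 N (compression)
  F[2-3] = -155.5645 N (compression)
  Rx@0 = -1439.5900 N
  Ry@0 = -1348.1174 N
  Ry@2 = +2496.4574 N

-33.591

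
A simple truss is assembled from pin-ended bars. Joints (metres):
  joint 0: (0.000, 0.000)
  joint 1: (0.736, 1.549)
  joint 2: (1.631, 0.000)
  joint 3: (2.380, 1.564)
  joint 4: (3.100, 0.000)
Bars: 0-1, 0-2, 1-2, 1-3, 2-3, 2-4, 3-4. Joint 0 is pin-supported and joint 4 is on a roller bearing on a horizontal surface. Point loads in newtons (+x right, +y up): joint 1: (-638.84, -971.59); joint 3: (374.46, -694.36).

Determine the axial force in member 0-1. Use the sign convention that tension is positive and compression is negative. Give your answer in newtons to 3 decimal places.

-1143.101

N=5 nodes, M=7 members, R=3 reactions → 2N=10, M+R=10
member 0 (0-1): L=1.7150, (cx,cy)=(0.4292,0.9032)
member 1 (0-2): L=1.6310, (cx,cy)=(1.0000,0.0000)
member 2 (1-2): L=1.7890, (cx,cy)=(0.5003,-0.8659)
member 3 (1-3): L=1.6441, (cx,cy)=(1.0000,0.0091)
member 4 (2-3): L=1.7341, (cx,cy)=(0.4319,0.9019)
member 5 (2-4): L=1.4690, (cx,cy)=(1.0000,0.0000)
member 6 (3-4): L=1.7218, (cx,cy)=(0.4182,-0.9084)
solve A·x = −loads:
  F[0-1] = -1143.1010 N (compression)
  F[0-2] = +226.1976 N (tension)
  F[1-2] = +71.5077 N (tension)
  F[1-3] = +112.4927 N (tension)
  F[2-3] = -68.6495 N (compression)
  F[2-4] = +291.6234 N (tension)
  F[3-4] = -697.3732 N (compression)
  Rx@0 = +264.3800 N
  Ry@0 = +1032.4793 N
  Ry@4 = +633.4707 N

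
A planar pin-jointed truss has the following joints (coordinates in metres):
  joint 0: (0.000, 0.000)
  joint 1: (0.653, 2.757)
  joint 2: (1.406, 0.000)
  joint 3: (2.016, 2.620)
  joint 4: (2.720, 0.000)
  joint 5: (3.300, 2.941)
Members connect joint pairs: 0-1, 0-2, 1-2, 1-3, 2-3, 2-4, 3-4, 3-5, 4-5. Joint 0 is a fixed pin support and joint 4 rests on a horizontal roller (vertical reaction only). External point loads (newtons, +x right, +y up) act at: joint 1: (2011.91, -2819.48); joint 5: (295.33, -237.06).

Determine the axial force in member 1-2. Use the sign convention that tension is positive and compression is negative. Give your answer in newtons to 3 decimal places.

-3080.586

N=6 nodes, M=9 members, R=3 reactions → 2N=12, M+R=12
member 0 (0-1): L=2.8333, (cx,cy)=(0.2305,0.9731)
member 1 (0-2): L=1.4060, (cx,cy)=(1.0000,0.0000)
member 2 (1-2): L=2.8580, (cx,cy)=(0.2635,-0.9647)
member 3 (1-3): L=1.3699, (cx,cy)=(0.9950,-0.1000)
member 4 (2-3): L=2.6901, (cx,cy)=(0.2268,0.9740)
member 5 (2-4): L=1.3140, (cx,cy)=(1.0000,0.0000)
member 6 (3-4): L=2.7129, (cx,cy)=(0.2595,-0.9657)
member 7 (3-5): L=1.3235, (cx,cy)=(0.9701,0.2425)
member 8 (4-5): L=2.9976, (cx,cy)=(0.1935,0.9811)
solve A·x = −loads:
  F[0-1] = +273.9302 N (tension)
  F[0-2] = +2244.1059 N (tension)
  F[1-2] = -3080.5857 N (compression)
  F[1-3] = -1142.8555 N (compression)
  F[2-3] = +3051.2209 N (tension)
  F[2-4] = +740.5623 N (tension)
  F[3-4] = -3102.3552 N (compression)
  F[3-5] = +370.8953 N (tension)
  F[4-5] = -333.3139 N (compression)
  Rx@0 = -2307.2400 N
  Ry@0 = -266.5555 N
  Ry@4 = +3323.0955 N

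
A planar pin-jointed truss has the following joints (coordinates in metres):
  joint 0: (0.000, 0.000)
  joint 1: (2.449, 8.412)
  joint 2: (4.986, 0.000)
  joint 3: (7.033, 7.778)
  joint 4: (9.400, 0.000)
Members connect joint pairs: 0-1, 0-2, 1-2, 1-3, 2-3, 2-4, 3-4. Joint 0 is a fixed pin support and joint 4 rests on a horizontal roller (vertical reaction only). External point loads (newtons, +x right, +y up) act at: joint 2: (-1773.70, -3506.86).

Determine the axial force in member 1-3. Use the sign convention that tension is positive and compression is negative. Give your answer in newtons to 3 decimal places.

N=5 nodes, M=7 members, R=3 reactions → 2N=10, M+R=10
member 0 (0-1): L=8.7612, (cx,cy)=(0.2795,0.9601)
member 1 (0-2): L=4.9860, (cx,cy)=(1.0000,0.0000)
member 2 (1-2): L=8.7862, (cx,cy)=(0.2887,-0.9574)
member 3 (1-3): L=4.6276, (cx,cy)=(0.9906,-0.1370)
member 4 (2-3): L=8.0429, (cx,cy)=(0.2545,0.9671)
member 5 (2-4): L=4.4140, (cx,cy)=(1.0000,0.0000)
member 6 (3-4): L=8.1302, (cx,cy)=(0.2911,-0.9567)
solve A·x = −loads:
  F[0-1] = -1715.0993 N (compression)
  F[0-2] = -1294.2841 N (compression)
  F[1-2] = +1867.1335 N (tension)
  F[1-3] = -1028.2403 N (compression)
  F[2-3] = +1777.7995 N (tension)
  F[2-4] = +566.0739 N (tension)
  F[3-4] = -1944.3550 N (compression)
  Rx@0 = +1773.7000 N
  Ry@0 = +1646.7319 N
  Ry@4 = +1860.1281 N

-1028.240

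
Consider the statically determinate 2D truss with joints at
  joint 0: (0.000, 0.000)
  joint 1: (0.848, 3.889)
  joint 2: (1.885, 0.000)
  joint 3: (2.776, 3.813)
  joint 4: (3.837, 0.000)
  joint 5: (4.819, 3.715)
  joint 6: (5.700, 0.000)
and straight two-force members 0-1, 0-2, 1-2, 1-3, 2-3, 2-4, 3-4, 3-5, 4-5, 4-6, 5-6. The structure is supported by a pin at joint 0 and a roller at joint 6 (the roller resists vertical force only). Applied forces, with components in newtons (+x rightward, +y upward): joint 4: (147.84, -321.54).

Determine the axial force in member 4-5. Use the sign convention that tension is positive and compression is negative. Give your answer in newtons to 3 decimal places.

N=7 nodes, M=11 members, R=3 reactions → 2N=14, M+R=14
member 0 (0-1): L=3.9804, (cx,cy)=(0.2130,0.9770)
member 1 (0-2): L=1.8850, (cx,cy)=(1.0000,0.0000)
member 2 (1-2): L=4.0249, (cx,cy)=(0.2576,-0.9662)
member 3 (1-3): L=1.9295, (cx,cy)=(0.9992,-0.0394)
member 4 (2-3): L=3.9157, (cx,cy)=(0.2275,0.9738)
member 5 (2-4): L=1.9520, (cx,cy)=(1.0000,0.0000)
member 6 (3-4): L=3.9579, (cx,cy)=(0.2681,-0.9634)
member 7 (3-5): L=2.0453, (cx,cy)=(0.9989,-0.0479)
member 8 (4-5): L=3.8426, (cx,cy)=(0.2556,0.9668)
member 9 (4-6): L=1.8630, (cx,cy)=(1.0000,0.0000)
member 10 (5-6): L=3.8180, (cx,cy)=(0.2307,-0.9730)
solve A·x = −loads:
  F[0-1] = -107.5622 N (compression)
  F[0-2] = +170.7556 N (tension)
  F[1-2] = +110.8650 N (tension)
  F[1-3] = -51.5196 N (compression)
  F[2-3] = -110.0079 N (compression)
  F[2-4] = +224.3513 N (tension)
  F[3-4] = +114.4224 N (tension)
  F[3-5] = -107.3082 N (compression)
  F[4-5] = +218.5632 N (tension)
  F[4-6] = +51.3297 N (tension)
  F[5-6] = -222.4503 N (compression)
  Rx@0 = -147.8400 N
  Ry@0 = +105.0928 N
  Ry@6 = +216.4472 N

218.563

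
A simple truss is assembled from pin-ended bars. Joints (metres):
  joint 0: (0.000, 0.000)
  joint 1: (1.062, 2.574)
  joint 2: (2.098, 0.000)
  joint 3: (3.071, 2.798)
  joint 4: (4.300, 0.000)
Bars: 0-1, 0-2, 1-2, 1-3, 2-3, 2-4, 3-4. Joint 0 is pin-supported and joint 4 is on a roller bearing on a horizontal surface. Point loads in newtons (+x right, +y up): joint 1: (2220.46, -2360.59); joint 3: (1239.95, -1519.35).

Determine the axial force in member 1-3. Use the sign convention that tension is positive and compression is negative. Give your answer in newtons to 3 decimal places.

-1282.839

N=5 nodes, M=7 members, R=3 reactions → 2N=10, M+R=10
member 0 (0-1): L=2.7845, (cx,cy)=(0.3814,0.9244)
member 1 (0-2): L=2.0980, (cx,cy)=(1.0000,0.0000)
member 2 (1-2): L=2.7747, (cx,cy)=(0.3734,-0.9277)
member 3 (1-3): L=2.0214, (cx,cy)=(0.9938,0.1108)
member 4 (2-3): L=2.9624, (cx,cy)=(0.3285,0.9445)
member 5 (2-4): L=2.2020, (cx,cy)=(1.0000,0.0000)
member 6 (3-4): L=3.0560, (cx,cy)=(0.4022,-0.9156)
solve A·x = −loads:
  F[0-1] = -82.0202 N (compression)
  F[0-2] = +3491.6925 N (tension)
  F[1-2] = -2616.1233 N (compression)
  F[1-3] = -1282.8394 N (compression)
  F[2-3] = +2569.4789 N (tension)
  F[2-4] = +1670.9303 N (tension)
  F[3-4] = -4154.9169 N (compression)
  Rx@0 = -3460.4100 N
  Ry@0 = +75.8203 N
  Ry@4 = +3804.1197 N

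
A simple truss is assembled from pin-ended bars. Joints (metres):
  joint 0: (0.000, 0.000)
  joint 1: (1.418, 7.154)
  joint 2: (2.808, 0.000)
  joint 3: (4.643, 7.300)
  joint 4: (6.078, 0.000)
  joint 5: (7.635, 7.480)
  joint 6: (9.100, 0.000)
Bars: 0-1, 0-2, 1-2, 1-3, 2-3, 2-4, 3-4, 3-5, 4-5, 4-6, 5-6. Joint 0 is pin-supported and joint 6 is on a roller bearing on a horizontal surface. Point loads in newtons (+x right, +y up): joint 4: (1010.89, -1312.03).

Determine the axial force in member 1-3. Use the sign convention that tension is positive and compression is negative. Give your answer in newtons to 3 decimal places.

N=7 nodes, M=11 members, R=3 reactions → 2N=14, M+R=14
member 0 (0-1): L=7.2932, (cx,cy)=(0.1944,0.9809)
member 1 (0-2): L=2.8080, (cx,cy)=(1.0000,0.0000)
member 2 (1-2): L=7.2878, (cx,cy)=(0.1907,-0.9816)
member 3 (1-3): L=3.2283, (cx,cy)=(0.9990,0.0452)
member 4 (2-3): L=7.5271, (cx,cy)=(0.2438,0.9698)
member 5 (2-4): L=3.2700, (cx,cy)=(1.0000,0.0000)
member 6 (3-4): L=7.4397, (cx,cy)=(0.1929,-0.9812)
member 7 (3-5): L=2.9974, (cx,cy)=(0.9982,0.0601)
member 8 (4-5): L=7.6403, (cx,cy)=(0.2038,0.9790)
member 9 (4-6): L=3.0220, (cx,cy)=(1.0000,0.0000)
member 10 (5-6): L=7.6221, (cx,cy)=(0.1922,-0.9814)
solve A·x = −loads:
  F[0-1] = -444.1858 N (compression)
  F[0-2] = +1097.2523 N (tension)
  F[1-2] = +436.0391 N (tension)
  F[1-3] = -169.7017 N (compression)
  F[2-3] = -441.3505 N (compression)
  F[2-4] = +1288.0131 N (tension)
  F[3-4] = +422.0655 N (tension)
  F[3-5] = -359.1810 N (compression)
  F[4-5] = +917.1361 N (tension)
  F[4-6] = +171.6323 N (tension)
  F[5-6] = -892.9701 N (compression)
  Rx@0 = -1010.8900 N
  Ry@0 = +435.7093 N
  Ry@6 = +876.3207 N

-169.702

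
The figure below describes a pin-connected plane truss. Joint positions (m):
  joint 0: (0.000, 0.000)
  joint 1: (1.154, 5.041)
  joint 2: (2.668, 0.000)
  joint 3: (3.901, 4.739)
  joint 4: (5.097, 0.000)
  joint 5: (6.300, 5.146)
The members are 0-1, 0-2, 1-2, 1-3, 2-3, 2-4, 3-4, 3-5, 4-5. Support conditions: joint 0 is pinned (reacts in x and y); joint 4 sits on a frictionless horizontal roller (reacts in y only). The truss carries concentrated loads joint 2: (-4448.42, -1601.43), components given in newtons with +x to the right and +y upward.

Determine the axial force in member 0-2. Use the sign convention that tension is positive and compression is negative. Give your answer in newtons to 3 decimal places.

N=6 nodes, M=9 members, R=3 reactions → 2N=12, M+R=12
member 0 (0-1): L=5.1714, (cx,cy)=(0.2232,0.9748)
member 1 (0-2): L=2.6680, (cx,cy)=(1.0000,0.0000)
member 2 (1-2): L=5.2634, (cx,cy)=(0.2876,-0.9577)
member 3 (1-3): L=2.7636, (cx,cy)=(0.9940,-0.1093)
member 4 (2-3): L=4.8968, (cx,cy)=(0.2518,0.9678)
member 5 (2-4): L=2.4290, (cx,cy)=(1.0000,0.0000)
member 6 (3-4): L=4.8876, (cx,cy)=(0.2447,-0.9696)
member 7 (3-5): L=2.4333, (cx,cy)=(0.9859,0.1673)
member 8 (4-5): L=5.2847, (cx,cy)=(0.2276,0.9737)
solve A·x = −loads:
  F[0-1] = -782.9111 N (compression)
  F[0-2] = -4273.7131 N (compression)
  F[1-2] = +844.7944 N (tension)
  F[1-3] = -420.2238 N (compression)
  F[2-3] = +818.7182 N (tension)
  F[2-4] = +211.5552 N (tension)
  F[3-4] = -864.5442 N (compression)
  F[3-5] = +0.0000 N (tension)
  F[4-5] = -0.0000 N (compression)
  Rx@0 = +4448.4200 N
  Ry@0 = +763.1692 N
  Ry@4 = +838.2608 N

-4273.713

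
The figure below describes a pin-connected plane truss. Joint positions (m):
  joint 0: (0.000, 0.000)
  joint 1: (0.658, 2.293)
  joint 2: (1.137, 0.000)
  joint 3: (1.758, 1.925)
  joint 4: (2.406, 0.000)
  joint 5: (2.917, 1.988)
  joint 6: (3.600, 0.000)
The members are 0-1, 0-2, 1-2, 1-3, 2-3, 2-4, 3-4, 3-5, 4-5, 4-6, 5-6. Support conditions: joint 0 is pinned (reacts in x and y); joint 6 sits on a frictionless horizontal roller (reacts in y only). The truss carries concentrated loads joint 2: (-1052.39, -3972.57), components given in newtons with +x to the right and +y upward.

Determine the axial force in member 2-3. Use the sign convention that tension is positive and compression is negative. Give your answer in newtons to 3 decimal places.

809.002

N=7 nodes, M=11 members, R=3 reactions → 2N=14, M+R=14
member 0 (0-1): L=2.3855, (cx,cy)=(0.2758,0.9612)
member 1 (0-2): L=1.1370, (cx,cy)=(1.0000,0.0000)
member 2 (1-2): L=2.3425, (cx,cy)=(0.2045,-0.9789)
member 3 (1-3): L=1.1599, (cx,cy)=(0.9483,-0.3173)
member 4 (2-3): L=2.0227, (cx,cy)=(0.3070,0.9517)
member 5 (2-4): L=1.2690, (cx,cy)=(1.0000,0.0000)
member 6 (3-4): L=2.0311, (cx,cy)=(0.3190,-0.9477)
member 7 (3-5): L=1.1607, (cx,cy)=(0.9985,0.0543)
member 8 (4-5): L=2.0526, (cx,cy)=(0.2489,0.9685)
member 9 (4-6): L=1.1940, (cx,cy)=(1.0000,0.0000)
member 10 (5-6): L=2.1021, (cx,cy)=(0.3249,-0.9457)
solve A·x = −loads:
  F[0-1] = -2827.5909 N (compression)
  F[0-2] = -272.4606 N (compression)
  F[1-2] = +3271.7716 N (tension)
  F[1-3] = -1527.8838 N (compression)
  F[2-3] = +809.0019 N (tension)
  F[2-4] = +1200.5726 N (tension)
  F[3-4] = -1367.6818 N (compression)
  F[3-5] = -765.3656 N (compression)
  F[4-5] = +1338.3478 N (tension)
  F[4-6] = +431.0562 N (tension)
  F[5-6] = -1326.6523 N (compression)
  Rx@0 = +1052.3900 N
  Ry@0 = +2717.9000 N
  Ry@6 = +1254.6700 N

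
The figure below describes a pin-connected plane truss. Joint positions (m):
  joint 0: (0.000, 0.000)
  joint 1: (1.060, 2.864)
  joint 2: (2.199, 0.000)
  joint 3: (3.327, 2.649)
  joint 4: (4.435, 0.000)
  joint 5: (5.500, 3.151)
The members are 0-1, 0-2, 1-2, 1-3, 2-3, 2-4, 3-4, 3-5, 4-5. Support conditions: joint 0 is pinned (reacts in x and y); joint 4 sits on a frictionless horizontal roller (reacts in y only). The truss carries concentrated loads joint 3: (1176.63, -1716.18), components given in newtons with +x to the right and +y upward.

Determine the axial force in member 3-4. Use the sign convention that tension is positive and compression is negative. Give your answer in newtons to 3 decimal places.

N=6 nodes, M=9 members, R=3 reactions → 2N=12, M+R=12
member 0 (0-1): L=3.0539, (cx,cy)=(0.3471,0.9378)
member 1 (0-2): L=2.1990, (cx,cy)=(1.0000,0.0000)
member 2 (1-2): L=3.0822, (cx,cy)=(0.3695,-0.9292)
member 3 (1-3): L=2.2772, (cx,cy)=(0.9955,-0.0944)
member 4 (2-3): L=2.8792, (cx,cy)=(0.3918,0.9201)
member 5 (2-4): L=2.2360, (cx,cy)=(1.0000,0.0000)
member 6 (3-4): L=2.8714, (cx,cy)=(0.3859,-0.9226)
member 7 (3-5): L=2.2302, (cx,cy)=(0.9743,0.2251)
member 8 (4-5): L=3.3261, (cx,cy)=(0.3202,0.9474)
solve A·x = −loads:
  F[0-1] = +292.2067 N (tension)
  F[0-2] = +1075.2047 N (tension)
  F[1-2] = -317.2326 N (compression)
  F[1-3] = +219.6378 N (tension)
  F[2-3] = +320.3890 N (tension)
  F[2-4] = +832.4512 N (tension)
  F[3-4] = -2157.3013 N (compression)
  F[3-5] = -0.0000 N (compression)
  F[4-5] = -0.0000 N (compression)
  Rx@0 = -1176.6300 N
  Ry@0 = -274.0396 N
  Ry@4 = +1990.2196 N

-2157.301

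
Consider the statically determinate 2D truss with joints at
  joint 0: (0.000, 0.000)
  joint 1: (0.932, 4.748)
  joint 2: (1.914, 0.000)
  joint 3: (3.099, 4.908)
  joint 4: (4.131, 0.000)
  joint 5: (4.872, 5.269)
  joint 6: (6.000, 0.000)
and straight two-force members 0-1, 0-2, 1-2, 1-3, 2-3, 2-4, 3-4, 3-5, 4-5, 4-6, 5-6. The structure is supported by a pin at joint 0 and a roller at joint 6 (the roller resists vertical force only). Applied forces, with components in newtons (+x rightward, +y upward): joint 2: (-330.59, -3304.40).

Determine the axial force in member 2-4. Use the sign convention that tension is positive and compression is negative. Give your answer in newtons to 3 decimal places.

N=7 nodes, M=11 members, R=3 reactions → 2N=14, M+R=14
member 0 (0-1): L=4.8386, (cx,cy)=(0.1926,0.9813)
member 1 (0-2): L=1.9140, (cx,cy)=(1.0000,0.0000)
member 2 (1-2): L=4.8485, (cx,cy)=(0.2025,-0.9793)
member 3 (1-3): L=2.1729, (cx,cy)=(0.9973,0.0736)
member 4 (2-3): L=5.0490, (cx,cy)=(0.2347,0.9721)
member 5 (2-4): L=2.2170, (cx,cy)=(1.0000,0.0000)
member 6 (3-4): L=5.0153, (cx,cy)=(0.2058,-0.9786)
member 7 (3-5): L=1.8094, (cx,cy)=(0.9799,0.1995)
member 8 (4-5): L=5.3208, (cx,cy)=(0.1393,0.9903)
member 9 (4-6): L=1.8690, (cx,cy)=(1.0000,0.0000)
member 10 (5-6): L=5.3884, (cx,cy)=(0.2093,-0.9778)
solve A·x = −loads:
  F[0-1] = -2293.2397 N (compression)
  F[0-2] = +111.1278 N (tension)
  F[1-2] = +2230.5552 N (tension)
  F[1-3] = -895.9208 N (compression)
  F[2-3] = +1152.2588 N (tension)
  F[2-4] = +623.0551 N (tension)
  F[3-4] = -1157.2435 N (compression)
  F[3-5] = -392.8279 N (compression)
  F[4-5] = +1143.6233 N (tension)
  F[4-6] = +225.6650 N (tension)
  F[5-6] = -1077.9884 N (compression)
  Rx@0 = +330.5900 N
  Ry@0 = +2250.2964 N
  Ry@6 = +1054.1036 N

623.055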